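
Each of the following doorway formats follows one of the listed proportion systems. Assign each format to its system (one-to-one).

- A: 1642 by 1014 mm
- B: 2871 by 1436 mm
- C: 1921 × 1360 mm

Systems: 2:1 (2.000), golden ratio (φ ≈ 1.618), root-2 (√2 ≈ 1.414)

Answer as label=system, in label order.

Ratios: A ≈ 1.619; B ≈ 1.999; C ≈ 1.413.
Targets: 2:1 ≈ 2.000; golden ratio ≈ 1.618; root-2 ≈ 1.414.

A=golden ratio, B=2:1, C=root-2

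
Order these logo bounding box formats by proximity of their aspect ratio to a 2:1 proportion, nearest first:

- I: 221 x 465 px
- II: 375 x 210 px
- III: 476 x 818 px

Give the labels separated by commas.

Ratios: I = 465 / 221 ≈ 2.104; II = 375 / 210 ≈ 1.786; III = 818 / 476 ≈ 1.718.
|Δ from 2.000|: I 0.104; II 0.214; III 0.282.

I, II, III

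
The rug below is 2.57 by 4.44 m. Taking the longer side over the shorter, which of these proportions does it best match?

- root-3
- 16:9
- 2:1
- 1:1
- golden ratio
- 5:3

root-3

4.44/2.57 ≈ 1.728. Nearest candidates are root-3 (1.732, off by 0.004) and 16:9 (1.778, off by 0.050).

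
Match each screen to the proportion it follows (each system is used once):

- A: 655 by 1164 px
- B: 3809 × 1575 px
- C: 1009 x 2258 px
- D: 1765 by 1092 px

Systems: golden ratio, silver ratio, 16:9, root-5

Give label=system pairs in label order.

A=16:9, B=silver ratio, C=root-5, D=golden ratio

A = 1164/655 ≈ 1.777 → 16:9 (1.778)
B = 3809/1575 ≈ 2.418 → silver ratio (2.414)
C = 2258/1009 ≈ 2.238 → root-5 (2.236)
D = 1765/1092 ≈ 1.616 → golden ratio (1.618)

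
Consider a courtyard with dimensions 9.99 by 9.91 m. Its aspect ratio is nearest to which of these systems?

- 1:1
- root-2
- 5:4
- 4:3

1:1

9.99/9.91 ≈ 1.008. Nearest candidates are 1:1 (1.000, off by 0.008) and 5:4 (1.250, off by 0.242).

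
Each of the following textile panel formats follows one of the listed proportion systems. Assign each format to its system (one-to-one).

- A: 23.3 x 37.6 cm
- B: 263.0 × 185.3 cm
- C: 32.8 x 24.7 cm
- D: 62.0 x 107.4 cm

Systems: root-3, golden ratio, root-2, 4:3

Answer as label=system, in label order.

A=golden ratio, B=root-2, C=4:3, D=root-3

A = 37.6/23.3 ≈ 1.614 → golden ratio (1.618)
B = 263.0/185.3 ≈ 1.419 → root-2 (1.414)
C = 32.8/24.7 ≈ 1.328 → 4:3 (1.333)
D = 107.4/62.0 ≈ 1.732 → root-3 (1.732)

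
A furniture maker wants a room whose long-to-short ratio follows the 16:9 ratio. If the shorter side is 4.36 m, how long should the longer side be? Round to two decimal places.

16:9 ≈ 1.77778.
Longer side = 4.36 × 1.77778 ≈ 7.7511 → 7.75 m.

7.75 m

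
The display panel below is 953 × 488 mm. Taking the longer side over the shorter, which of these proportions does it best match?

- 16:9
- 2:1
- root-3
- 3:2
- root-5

Ratio = 953 / 488 ≈ 1.953.
Distances: 16:9 1.778 (Δ 0.175); 2:1 2.000 (Δ 0.047); root-3 1.732 (Δ 0.221); 3:2 1.500 (Δ 0.453); root-5 2.236 (Δ 0.283).

2:1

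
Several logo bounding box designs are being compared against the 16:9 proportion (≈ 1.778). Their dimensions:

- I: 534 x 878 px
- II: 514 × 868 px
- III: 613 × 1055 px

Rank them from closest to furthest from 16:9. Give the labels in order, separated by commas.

III, II, I

I: 878/534 ≈ 1.644 → |1.644 − 1.778| = 0.134
II: 868/514 ≈ 1.689 → |1.689 − 1.778| = 0.089
III: 1055/613 ≈ 1.721 → |1.721 − 1.778| = 0.057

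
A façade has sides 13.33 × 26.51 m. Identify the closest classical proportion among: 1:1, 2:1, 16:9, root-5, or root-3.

2:1

26.51/13.33 ≈ 1.989. Nearest candidates are 2:1 (2.000, off by 0.011) and 16:9 (1.778, off by 0.211).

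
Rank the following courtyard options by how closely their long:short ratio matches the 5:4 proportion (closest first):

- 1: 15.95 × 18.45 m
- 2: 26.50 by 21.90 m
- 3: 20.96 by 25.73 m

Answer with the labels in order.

1: 18.45/15.95 ≈ 1.157 → |1.157 − 1.250| = 0.093
2: 26.50/21.90 ≈ 1.210 → |1.210 − 1.250| = 0.040
3: 25.73/20.96 ≈ 1.228 → |1.228 − 1.250| = 0.022

3, 2, 1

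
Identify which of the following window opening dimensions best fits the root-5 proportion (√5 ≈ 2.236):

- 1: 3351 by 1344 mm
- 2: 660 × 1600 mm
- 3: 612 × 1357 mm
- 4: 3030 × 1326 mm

3

Target root-5 ≈ 2.236.
1: 2.493 (Δ0.257)  2: 2.424 (Δ0.188)  3: 2.217 (Δ0.019)  4: 2.285 (Δ0.049)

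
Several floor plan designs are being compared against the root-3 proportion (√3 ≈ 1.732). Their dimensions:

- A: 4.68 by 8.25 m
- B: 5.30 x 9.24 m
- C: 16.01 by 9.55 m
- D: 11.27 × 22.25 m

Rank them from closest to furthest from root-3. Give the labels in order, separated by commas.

B, A, C, D

Ratios: A = 8.25 / 4.68 ≈ 1.763; B = 9.24 / 5.30 ≈ 1.743; C = 16.01 / 9.55 ≈ 1.676; D = 22.25 / 11.27 ≈ 1.974.
|Δ from 1.732|: A 0.031; B 0.011; C 0.056; D 0.242.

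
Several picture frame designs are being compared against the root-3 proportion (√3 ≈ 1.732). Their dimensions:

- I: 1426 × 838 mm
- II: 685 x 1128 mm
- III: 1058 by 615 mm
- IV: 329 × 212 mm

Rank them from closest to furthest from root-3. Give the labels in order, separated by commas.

III, I, II, IV

Ratios: I = 1426 / 838 ≈ 1.702; II = 1128 / 685 ≈ 1.647; III = 1058 / 615 ≈ 1.720; IV = 329 / 212 ≈ 1.552.
|Δ from 1.732|: I 0.030; II 0.085; III 0.012; IV 0.180.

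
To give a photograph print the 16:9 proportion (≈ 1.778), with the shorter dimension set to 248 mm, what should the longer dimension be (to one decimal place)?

16:9 ≈ 1.77778.
Longer side = 248 × 1.77778 ≈ 440.889 → 440.9 mm.

440.9 mm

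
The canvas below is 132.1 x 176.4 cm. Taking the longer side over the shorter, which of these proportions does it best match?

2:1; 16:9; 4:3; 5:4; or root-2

176.4/132.1 ≈ 1.335. Nearest candidates are 4:3 (1.333, off by 0.002) and root-2 (1.414, off by 0.079).

4:3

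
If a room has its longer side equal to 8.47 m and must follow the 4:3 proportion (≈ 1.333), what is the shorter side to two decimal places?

6.35 m

4:3 ≈ 1.33333.
Shorter side = 8.47 ÷ 1.33333 ≈ 6.3525 → 6.35 m.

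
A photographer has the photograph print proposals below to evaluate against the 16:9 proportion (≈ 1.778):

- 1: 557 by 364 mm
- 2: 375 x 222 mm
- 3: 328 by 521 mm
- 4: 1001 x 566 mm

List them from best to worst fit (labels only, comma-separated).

Ratios: 1 = 557 / 364 ≈ 1.530; 2 = 375 / 222 ≈ 1.689; 3 = 521 / 328 ≈ 1.588; 4 = 1001 / 566 ≈ 1.769.
|Δ from 1.778|: 1 0.248; 2 0.089; 3 0.190; 4 0.009.

4, 2, 3, 1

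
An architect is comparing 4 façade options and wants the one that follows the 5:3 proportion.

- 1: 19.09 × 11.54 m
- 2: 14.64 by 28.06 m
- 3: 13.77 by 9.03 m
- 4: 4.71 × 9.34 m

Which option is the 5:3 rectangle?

Ratios (long/short): 1 ≈ 1.654; 2 ≈ 1.917; 3 ≈ 1.525; 4 ≈ 1.983.
5:3 ≈ 1.667; option 1 is nearest (Δ 0.013).

1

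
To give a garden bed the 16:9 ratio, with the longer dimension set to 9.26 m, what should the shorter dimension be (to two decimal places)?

16:9 ≈ 1.77778.
Shorter side = 9.26 ÷ 1.77778 ≈ 5.2087 → 5.21 m.

5.21 m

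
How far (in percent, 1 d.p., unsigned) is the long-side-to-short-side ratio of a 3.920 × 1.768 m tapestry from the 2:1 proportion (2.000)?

Ratio = 3.920 / 1.768 ≈ 2.2172.
Ideal 2:1 = 2.0000. |2.2172 − 2.0000| / 2.0000 ≈ 10.86% → 10.9%.

10.9%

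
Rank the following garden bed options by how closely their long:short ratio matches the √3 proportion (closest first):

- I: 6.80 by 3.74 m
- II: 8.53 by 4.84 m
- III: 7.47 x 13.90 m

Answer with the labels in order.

I: 6.80/3.74 ≈ 1.818 → |1.818 − 1.732| = 0.086
II: 8.53/4.84 ≈ 1.762 → |1.762 − 1.732| = 0.030
III: 13.90/7.47 ≈ 1.861 → |1.861 − 1.732| = 0.129

II, I, III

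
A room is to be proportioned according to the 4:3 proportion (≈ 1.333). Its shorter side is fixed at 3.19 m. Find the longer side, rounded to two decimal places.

4.25 m

4:3 ≈ 1.33333.
Longer side = 3.19 × 1.33333 ≈ 4.2533 → 4.25 m.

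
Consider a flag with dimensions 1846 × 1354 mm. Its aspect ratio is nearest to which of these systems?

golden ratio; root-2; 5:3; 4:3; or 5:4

4:3

1846/1354 ≈ 1.363. Nearest candidates are 4:3 (1.333, off by 0.030) and root-2 (1.414, off by 0.051).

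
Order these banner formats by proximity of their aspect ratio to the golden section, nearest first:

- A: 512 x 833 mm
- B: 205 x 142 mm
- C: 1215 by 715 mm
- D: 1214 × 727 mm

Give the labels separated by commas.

A, D, C, B

Ratios: A = 833 / 512 ≈ 1.627; B = 205 / 142 ≈ 1.444; C = 1215 / 715 ≈ 1.699; D = 1214 / 727 ≈ 1.670.
|Δ from 1.618|: A 0.009; B 0.174; C 0.081; D 0.052.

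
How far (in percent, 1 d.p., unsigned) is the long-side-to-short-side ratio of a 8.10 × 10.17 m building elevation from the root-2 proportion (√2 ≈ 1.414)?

11.2%

Ratio = 10.17 / 8.10 ≈ 1.2556.
Ideal root-2 ≈ 1.4142. |1.2556 − 1.4142| / 1.4142 ≈ 11.21% → 11.2%.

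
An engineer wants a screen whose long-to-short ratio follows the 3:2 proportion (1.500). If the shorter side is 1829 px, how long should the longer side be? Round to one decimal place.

2743.5 px

3:2 = 1.50000.
Longer side = 1829 × 1.50000 ≈ 2743.500 → 2743.5 px.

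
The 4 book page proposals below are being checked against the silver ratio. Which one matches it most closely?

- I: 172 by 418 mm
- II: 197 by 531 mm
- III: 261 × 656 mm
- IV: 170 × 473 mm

Target silver ratio ≈ 2.414.
I: 2.430 (Δ0.016)  II: 2.695 (Δ0.281)  III: 2.513 (Δ0.099)  IV: 2.782 (Δ0.368)

I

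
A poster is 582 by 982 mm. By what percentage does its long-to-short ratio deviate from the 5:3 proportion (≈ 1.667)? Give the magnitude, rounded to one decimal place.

Ratio = 982 / 582 ≈ 1.6873.
Ideal 5:3 ≈ 1.6667. |1.6873 − 1.6667| / 1.6667 ≈ 1.24% → 1.2%.

1.2%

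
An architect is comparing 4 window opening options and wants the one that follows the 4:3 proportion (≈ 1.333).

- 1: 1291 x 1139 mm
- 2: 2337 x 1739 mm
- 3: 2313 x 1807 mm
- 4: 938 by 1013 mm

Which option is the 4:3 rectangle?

2

Target 4:3 ≈ 1.333.
1: 1.133 (Δ0.200)  2: 1.344 (Δ0.011)  3: 1.280 (Δ0.053)  4: 1.080 (Δ0.253)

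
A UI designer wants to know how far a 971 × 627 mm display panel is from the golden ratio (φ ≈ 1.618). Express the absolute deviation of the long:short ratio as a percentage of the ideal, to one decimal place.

4.3%

Ratio = 971 / 627 ≈ 1.5486.
Ideal golden ratio ≈ 1.6180. |1.5486 − 1.6180| / 1.6180 ≈ 4.29% → 4.3%.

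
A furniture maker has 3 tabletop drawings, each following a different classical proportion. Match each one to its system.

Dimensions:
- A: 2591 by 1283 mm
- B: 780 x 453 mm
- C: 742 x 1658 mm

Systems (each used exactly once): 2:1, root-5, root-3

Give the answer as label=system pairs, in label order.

A = 2591/1283 ≈ 2.019 → 2:1 (2.000)
B = 780/453 ≈ 1.722 → root-3 (1.732)
C = 1658/742 ≈ 2.235 → root-5 (2.236)

A=2:1, B=root-3, C=root-5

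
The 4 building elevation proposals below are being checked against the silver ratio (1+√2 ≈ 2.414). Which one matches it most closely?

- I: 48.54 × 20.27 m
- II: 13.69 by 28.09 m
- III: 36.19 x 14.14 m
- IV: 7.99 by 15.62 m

Target silver ratio ≈ 2.414.
I: 2.395 (Δ0.019)  II: 2.052 (Δ0.362)  III: 2.559 (Δ0.145)  IV: 1.955 (Δ0.459)

I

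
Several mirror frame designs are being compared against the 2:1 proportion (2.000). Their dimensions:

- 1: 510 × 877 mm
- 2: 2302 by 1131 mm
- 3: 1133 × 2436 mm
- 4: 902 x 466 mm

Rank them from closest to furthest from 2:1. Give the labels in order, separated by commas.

2, 4, 3, 1

Ratios: 1 = 877 / 510 ≈ 1.720; 2 = 2302 / 1131 ≈ 2.035; 3 = 2436 / 1133 ≈ 2.150; 4 = 902 / 466 ≈ 1.936.
|Δ from 2.000|: 1 0.280; 2 0.035; 3 0.150; 4 0.064.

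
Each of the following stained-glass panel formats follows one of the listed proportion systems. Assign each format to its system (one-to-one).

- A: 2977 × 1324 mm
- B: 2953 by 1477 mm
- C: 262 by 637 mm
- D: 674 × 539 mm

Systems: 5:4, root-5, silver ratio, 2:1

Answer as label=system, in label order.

Ratios: A ≈ 2.248; B ≈ 1.999; C ≈ 2.431; D ≈ 1.250.
Targets: 5:4 ≈ 1.250; root-5 ≈ 2.236; silver ratio ≈ 2.414; 2:1 ≈ 2.000.

A=root-5, B=2:1, C=silver ratio, D=5:4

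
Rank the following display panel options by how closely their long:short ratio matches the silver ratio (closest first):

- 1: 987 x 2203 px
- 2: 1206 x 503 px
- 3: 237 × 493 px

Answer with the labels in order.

1: 2203/987 ≈ 2.232 → |2.232 − 2.414| = 0.182
2: 1206/503 ≈ 2.398 → |2.398 − 2.414| = 0.016
3: 493/237 ≈ 2.080 → |2.080 − 2.414| = 0.334

2, 1, 3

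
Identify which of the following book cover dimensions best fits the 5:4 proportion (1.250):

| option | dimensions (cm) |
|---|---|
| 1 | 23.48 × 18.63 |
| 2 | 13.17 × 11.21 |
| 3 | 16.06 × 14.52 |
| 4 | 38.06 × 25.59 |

1

Target 5:4 ≈ 1.250.
1: 1.260 (Δ0.010)  2: 1.175 (Δ0.075)  3: 1.106 (Δ0.144)  4: 1.487 (Δ0.237)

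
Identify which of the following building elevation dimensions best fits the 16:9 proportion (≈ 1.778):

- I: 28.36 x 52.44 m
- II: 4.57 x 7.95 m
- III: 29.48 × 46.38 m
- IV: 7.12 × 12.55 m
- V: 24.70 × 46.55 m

Ratios (long/short): I ≈ 1.849; II ≈ 1.740; III ≈ 1.573; IV ≈ 1.763; V ≈ 1.885.
16:9 ≈ 1.778; option IV is nearest (Δ 0.015).

IV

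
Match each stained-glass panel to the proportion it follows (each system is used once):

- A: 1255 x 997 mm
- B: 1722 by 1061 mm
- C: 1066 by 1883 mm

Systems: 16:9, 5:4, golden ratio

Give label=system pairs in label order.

A = 1255/997 ≈ 1.259 → 5:4 (1.250)
B = 1722/1061 ≈ 1.623 → golden ratio (1.618)
C = 1883/1066 ≈ 1.766 → 16:9 (1.778)

A=5:4, B=golden ratio, C=16:9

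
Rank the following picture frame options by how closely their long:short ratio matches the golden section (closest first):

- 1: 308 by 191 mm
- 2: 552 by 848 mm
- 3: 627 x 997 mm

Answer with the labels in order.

Ratios: 1 = 308 / 191 ≈ 1.613; 2 = 848 / 552 ≈ 1.536; 3 = 997 / 627 ≈ 1.590.
|Δ from 1.618|: 1 0.005; 2 0.082; 3 0.028.

1, 3, 2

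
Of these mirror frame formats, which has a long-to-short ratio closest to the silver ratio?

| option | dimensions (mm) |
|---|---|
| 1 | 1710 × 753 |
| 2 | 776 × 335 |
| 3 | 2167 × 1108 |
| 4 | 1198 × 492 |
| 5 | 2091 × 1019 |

4

Ratios (long/short): 1 ≈ 2.271; 2 ≈ 2.316; 3 ≈ 1.956; 4 ≈ 2.435; 5 ≈ 2.052.
silver ratio ≈ 2.414; option 4 is nearest (Δ 0.021).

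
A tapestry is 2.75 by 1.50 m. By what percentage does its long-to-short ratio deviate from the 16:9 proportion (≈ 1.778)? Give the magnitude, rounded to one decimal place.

3.1%

Ratio = 2.75 / 1.50 ≈ 1.8333.
Ideal 16:9 ≈ 1.7778. |1.8333 − 1.7778| / 1.7778 ≈ 3.12% → 3.1%.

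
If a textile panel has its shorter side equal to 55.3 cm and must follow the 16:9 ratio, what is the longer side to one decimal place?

98.3 cm

16:9 ≈ 1.77778.
Longer side = 55.3 × 1.77778 ≈ 98.311 → 98.3 cm.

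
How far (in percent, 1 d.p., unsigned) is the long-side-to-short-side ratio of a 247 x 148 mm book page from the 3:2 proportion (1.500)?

11.3%

Ratio = 247 / 148 ≈ 1.6689.
Ideal 3:2 = 1.5000. |1.6689 − 1.5000| / 1.5000 ≈ 11.26% → 11.3%.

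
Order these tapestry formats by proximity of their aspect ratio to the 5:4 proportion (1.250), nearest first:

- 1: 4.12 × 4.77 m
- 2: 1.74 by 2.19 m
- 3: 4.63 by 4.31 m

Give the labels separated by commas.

1: 4.77/4.12 ≈ 1.158 → |1.158 − 1.250| = 0.092
2: 2.19/1.74 ≈ 1.259 → |1.259 − 1.250| = 0.009
3: 4.63/4.31 ≈ 1.074 → |1.074 − 1.250| = 0.176

2, 1, 3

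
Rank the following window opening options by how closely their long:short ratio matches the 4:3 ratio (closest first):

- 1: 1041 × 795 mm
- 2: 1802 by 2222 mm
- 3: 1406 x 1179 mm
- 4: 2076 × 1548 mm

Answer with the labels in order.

4, 1, 2, 3

Ratios: 1 = 1041 / 795 ≈ 1.309; 2 = 2222 / 1802 ≈ 1.233; 3 = 1406 / 1179 ≈ 1.193; 4 = 2076 / 1548 ≈ 1.341.
|Δ from 1.333|: 1 0.024; 2 0.100; 3 0.140; 4 0.008.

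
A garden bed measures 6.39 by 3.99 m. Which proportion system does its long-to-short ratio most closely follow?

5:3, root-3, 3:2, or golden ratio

golden ratio

6.39/3.99 ≈ 1.602. Nearest candidates are golden ratio (1.618, off by 0.016) and 5:3 (1.667, off by 0.065).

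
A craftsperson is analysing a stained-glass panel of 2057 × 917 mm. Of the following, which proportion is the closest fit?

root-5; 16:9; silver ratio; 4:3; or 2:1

2057/917 ≈ 2.243. Nearest candidates are root-5 (2.236, off by 0.007) and silver ratio (2.414, off by 0.171).

root-5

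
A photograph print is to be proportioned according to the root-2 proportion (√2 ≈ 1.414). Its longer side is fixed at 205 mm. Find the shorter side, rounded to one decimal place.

root-2 ≈ 1.41421.
Shorter side = 205 ÷ 1.41421 ≈ 144.957 → 145.0 mm.

145.0 mm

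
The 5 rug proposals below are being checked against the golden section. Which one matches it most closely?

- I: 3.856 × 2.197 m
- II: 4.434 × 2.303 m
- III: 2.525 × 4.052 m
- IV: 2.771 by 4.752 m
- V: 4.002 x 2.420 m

III

Target golden ratio ≈ 1.618.
I: 1.755 (Δ0.137)  II: 1.925 (Δ0.307)  III: 1.605 (Δ0.013)  IV: 1.715 (Δ0.097)  V: 1.654 (Δ0.036)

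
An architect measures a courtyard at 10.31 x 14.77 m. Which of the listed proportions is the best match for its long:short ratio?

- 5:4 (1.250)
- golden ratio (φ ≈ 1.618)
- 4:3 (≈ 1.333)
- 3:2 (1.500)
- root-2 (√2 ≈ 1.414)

root-2

14.77/10.31 ≈ 1.433. Nearest candidates are root-2 (1.414, off by 0.019) and 3:2 (1.500, off by 0.067).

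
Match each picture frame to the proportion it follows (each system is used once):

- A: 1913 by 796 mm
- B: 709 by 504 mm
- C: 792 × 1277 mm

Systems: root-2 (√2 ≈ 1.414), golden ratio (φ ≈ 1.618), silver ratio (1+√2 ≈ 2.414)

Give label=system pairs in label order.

A=silver ratio, B=root-2, C=golden ratio

Ratios: A ≈ 2.403; B ≈ 1.407; C ≈ 1.612.
Targets: root-2 ≈ 1.414; golden ratio ≈ 1.618; silver ratio ≈ 2.414.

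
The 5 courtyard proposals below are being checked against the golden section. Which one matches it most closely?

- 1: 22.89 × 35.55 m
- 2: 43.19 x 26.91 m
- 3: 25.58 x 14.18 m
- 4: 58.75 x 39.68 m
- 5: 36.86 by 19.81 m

2

Ratios (long/short): 1 ≈ 1.553; 2 ≈ 1.605; 3 ≈ 1.804; 4 ≈ 1.481; 5 ≈ 1.861.
golden ratio ≈ 1.618; option 2 is nearest (Δ 0.013).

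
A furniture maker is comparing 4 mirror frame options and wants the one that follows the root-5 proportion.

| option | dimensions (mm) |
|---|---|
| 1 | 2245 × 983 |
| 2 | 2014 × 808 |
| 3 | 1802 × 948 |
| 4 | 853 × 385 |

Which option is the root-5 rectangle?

Target root-5 ≈ 2.236.
1: 2.284 (Δ0.048)  2: 2.493 (Δ0.257)  3: 1.901 (Δ0.335)  4: 2.216 (Δ0.020)

4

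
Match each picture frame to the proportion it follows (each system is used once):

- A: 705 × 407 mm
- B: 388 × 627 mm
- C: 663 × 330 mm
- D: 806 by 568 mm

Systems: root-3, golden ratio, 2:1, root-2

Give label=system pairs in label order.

Ratios: A ≈ 1.732; B ≈ 1.616; C ≈ 2.009; D ≈ 1.419.
Targets: root-3 ≈ 1.732; golden ratio ≈ 1.618; 2:1 ≈ 2.000; root-2 ≈ 1.414.

A=root-3, B=golden ratio, C=2:1, D=root-2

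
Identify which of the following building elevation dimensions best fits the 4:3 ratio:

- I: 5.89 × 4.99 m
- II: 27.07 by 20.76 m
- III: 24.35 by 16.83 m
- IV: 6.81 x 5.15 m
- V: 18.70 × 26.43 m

IV

Ratios (long/short): I ≈ 1.180; II ≈ 1.304; III ≈ 1.447; IV ≈ 1.322; V ≈ 1.413.
4:3 ≈ 1.333; option IV is nearest (Δ 0.011).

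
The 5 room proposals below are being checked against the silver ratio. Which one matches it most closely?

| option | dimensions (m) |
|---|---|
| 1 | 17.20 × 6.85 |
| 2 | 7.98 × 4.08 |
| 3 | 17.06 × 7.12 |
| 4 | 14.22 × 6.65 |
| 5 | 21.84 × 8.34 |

Target silver ratio ≈ 2.414.
1: 2.511 (Δ0.097)  2: 1.956 (Δ0.458)  3: 2.396 (Δ0.018)  4: 2.138 (Δ0.276)  5: 2.619 (Δ0.205)

3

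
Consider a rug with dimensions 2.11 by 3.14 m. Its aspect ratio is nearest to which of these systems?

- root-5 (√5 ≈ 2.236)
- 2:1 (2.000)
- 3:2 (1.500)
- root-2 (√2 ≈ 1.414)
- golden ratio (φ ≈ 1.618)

3:2

Ratio = 3.14 / 2.11 ≈ 1.488.
Distances: root-5 2.236 (Δ 0.748); 2:1 2.000 (Δ 0.512); 3:2 1.500 (Δ 0.012); root-2 1.414 (Δ 0.074); golden ratio 1.618 (Δ 0.130).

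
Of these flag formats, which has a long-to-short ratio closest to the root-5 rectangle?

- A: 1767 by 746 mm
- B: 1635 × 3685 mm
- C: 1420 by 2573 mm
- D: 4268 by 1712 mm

Ratios (long/short): A ≈ 2.369; B ≈ 2.254; C ≈ 1.812; D ≈ 2.493.
root-5 ≈ 2.236; option B is nearest (Δ 0.018).

B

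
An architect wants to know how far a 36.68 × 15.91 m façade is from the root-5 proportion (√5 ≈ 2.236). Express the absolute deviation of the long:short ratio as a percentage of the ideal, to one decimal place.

3.1%

Ratio = 36.68 / 15.91 ≈ 2.3055.
Ideal root-5 ≈ 2.2361. |2.3055 − 2.2361| / 2.2361 ≈ 3.10% → 3.1%.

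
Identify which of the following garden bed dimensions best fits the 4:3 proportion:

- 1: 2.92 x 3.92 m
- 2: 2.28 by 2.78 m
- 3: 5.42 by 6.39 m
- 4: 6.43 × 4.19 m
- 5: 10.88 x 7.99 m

Target 4:3 ≈ 1.333.
1: 1.342 (Δ0.009)  2: 1.219 (Δ0.114)  3: 1.179 (Δ0.154)  4: 1.535 (Δ0.202)  5: 1.362 (Δ0.029)

1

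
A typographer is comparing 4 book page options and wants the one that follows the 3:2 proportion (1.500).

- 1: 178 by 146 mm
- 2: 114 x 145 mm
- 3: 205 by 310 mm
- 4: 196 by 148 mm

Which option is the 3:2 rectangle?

3

Ratios (long/short): 1 ≈ 1.219; 2 ≈ 1.272; 3 ≈ 1.512; 4 ≈ 1.324.
3:2 ≈ 1.500; option 3 is nearest (Δ 0.012).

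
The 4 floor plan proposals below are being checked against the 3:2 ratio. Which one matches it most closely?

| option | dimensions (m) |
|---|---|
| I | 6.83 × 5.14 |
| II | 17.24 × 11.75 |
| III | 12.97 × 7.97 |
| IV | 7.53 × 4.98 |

Ratios (long/short): I ≈ 1.329; II ≈ 1.467; III ≈ 1.627; IV ≈ 1.512.
3:2 ≈ 1.500; option IV is nearest (Δ 0.012).

IV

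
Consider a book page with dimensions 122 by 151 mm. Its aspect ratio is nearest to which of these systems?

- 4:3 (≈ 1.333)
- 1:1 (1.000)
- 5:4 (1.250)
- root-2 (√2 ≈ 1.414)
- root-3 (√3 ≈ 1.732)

5:4

151/122 ≈ 1.238. Nearest candidates are 5:4 (1.250, off by 0.012) and 4:3 (1.333, off by 0.095).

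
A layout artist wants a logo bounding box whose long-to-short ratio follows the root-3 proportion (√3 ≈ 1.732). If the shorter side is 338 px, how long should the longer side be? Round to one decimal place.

585.4 px

root-3 ≈ 1.73205.
Longer side = 338 × 1.73205 ≈ 585.433 → 585.4 px.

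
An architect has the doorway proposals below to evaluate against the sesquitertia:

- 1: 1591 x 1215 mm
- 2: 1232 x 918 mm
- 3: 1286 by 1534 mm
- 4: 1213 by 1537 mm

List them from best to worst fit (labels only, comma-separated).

2, 1, 4, 3

1: 1591/1215 ≈ 1.309 → |1.309 − 1.333| = 0.024
2: 1232/918 ≈ 1.342 → |1.342 − 1.333| = 0.009
3: 1534/1286 ≈ 1.193 → |1.193 − 1.333| = 0.140
4: 1537/1213 ≈ 1.267 → |1.267 − 1.333| = 0.066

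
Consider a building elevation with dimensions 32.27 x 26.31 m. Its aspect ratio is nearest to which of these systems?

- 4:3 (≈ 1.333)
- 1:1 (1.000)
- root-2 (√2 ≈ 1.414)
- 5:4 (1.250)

5:4

32.27/26.31 ≈ 1.227. Nearest candidates are 5:4 (1.250, off by 0.023) and 4:3 (1.333, off by 0.106).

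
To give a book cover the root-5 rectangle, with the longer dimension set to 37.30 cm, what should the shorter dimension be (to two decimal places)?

root-5 ≈ 2.23607.
Shorter side = 37.30 ÷ 2.23607 ≈ 16.6811 → 16.68 cm.

16.68 cm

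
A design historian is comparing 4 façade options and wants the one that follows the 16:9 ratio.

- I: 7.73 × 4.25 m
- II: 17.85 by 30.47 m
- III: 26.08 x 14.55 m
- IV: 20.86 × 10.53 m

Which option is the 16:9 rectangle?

III

Ratios (long/short): I ≈ 1.819; II ≈ 1.707; III ≈ 1.792; IV ≈ 1.981.
16:9 ≈ 1.778; option III is nearest (Δ 0.014).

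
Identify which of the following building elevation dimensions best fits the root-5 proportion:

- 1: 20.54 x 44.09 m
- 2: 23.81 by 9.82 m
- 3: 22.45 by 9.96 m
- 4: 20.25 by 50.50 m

3

Target root-5 ≈ 2.236.
1: 2.147 (Δ0.089)  2: 2.425 (Δ0.189)  3: 2.254 (Δ0.018)  4: 2.494 (Δ0.258)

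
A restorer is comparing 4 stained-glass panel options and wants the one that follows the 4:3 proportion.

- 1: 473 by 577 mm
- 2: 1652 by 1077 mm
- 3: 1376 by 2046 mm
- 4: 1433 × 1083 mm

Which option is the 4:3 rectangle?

4

Ratios (long/short): 1 ≈ 1.220; 2 ≈ 1.534; 3 ≈ 1.487; 4 ≈ 1.323.
4:3 ≈ 1.333; option 4 is nearest (Δ 0.010).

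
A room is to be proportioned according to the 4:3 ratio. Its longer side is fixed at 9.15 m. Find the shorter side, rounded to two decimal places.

6.86 m

4:3 ≈ 1.33333.
Shorter side = 9.15 ÷ 1.33333 ≈ 6.8625 → 6.86 m.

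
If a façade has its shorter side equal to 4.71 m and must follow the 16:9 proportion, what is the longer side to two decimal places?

16:9 ≈ 1.77778.
Longer side = 4.71 × 1.77778 ≈ 8.3733 → 8.37 m.

8.37 m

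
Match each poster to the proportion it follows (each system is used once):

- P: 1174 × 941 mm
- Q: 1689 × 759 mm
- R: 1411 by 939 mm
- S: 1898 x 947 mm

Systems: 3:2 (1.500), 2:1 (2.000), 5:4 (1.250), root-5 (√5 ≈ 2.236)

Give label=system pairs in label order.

Ratios: P ≈ 1.248; Q ≈ 2.225; R ≈ 1.503; S ≈ 2.004.
Targets: 3:2 ≈ 1.500; 2:1 ≈ 2.000; 5:4 ≈ 1.250; root-5 ≈ 2.236.

P=5:4, Q=root-5, R=3:2, S=2:1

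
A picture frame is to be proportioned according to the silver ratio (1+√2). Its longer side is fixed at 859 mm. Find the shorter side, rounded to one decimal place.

355.8 mm

silver ratio ≈ 2.41421.
Shorter side = 859 ÷ 2.41421 ≈ 355.810 → 355.8 mm.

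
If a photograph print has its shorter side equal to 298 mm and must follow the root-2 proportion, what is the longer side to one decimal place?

root-2 ≈ 1.41421.
Longer side = 298 × 1.41421 ≈ 421.435 → 421.4 mm.

421.4 mm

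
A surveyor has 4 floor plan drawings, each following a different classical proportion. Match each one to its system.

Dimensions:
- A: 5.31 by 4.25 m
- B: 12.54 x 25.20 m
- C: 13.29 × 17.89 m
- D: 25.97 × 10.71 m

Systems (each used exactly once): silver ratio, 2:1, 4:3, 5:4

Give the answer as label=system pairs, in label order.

A=5:4, B=2:1, C=4:3, D=silver ratio

A = 5.31/4.25 ≈ 1.249 → 5:4 (1.250)
B = 25.20/12.54 ≈ 2.010 → 2:1 (2.000)
C = 17.89/13.29 ≈ 1.346 → 4:3 (1.333)
D = 25.97/10.71 ≈ 2.425 → silver ratio (2.414)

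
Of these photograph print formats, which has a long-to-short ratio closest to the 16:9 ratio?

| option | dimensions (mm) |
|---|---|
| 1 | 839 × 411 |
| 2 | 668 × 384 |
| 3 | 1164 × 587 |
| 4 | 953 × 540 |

4

Target 16:9 ≈ 1.778.
1: 2.041 (Δ0.263)  2: 1.740 (Δ0.038)  3: 1.983 (Δ0.205)  4: 1.765 (Δ0.013)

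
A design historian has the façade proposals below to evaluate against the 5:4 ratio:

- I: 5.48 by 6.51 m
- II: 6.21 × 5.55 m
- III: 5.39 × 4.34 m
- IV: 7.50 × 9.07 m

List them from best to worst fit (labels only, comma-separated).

Ratios: I = 6.51 / 5.48 ≈ 1.188; II = 6.21 / 5.55 ≈ 1.119; III = 5.39 / 4.34 ≈ 1.242; IV = 9.07 / 7.50 ≈ 1.209.
|Δ from 1.250|: I 0.062; II 0.131; III 0.008; IV 0.041.

III, IV, I, II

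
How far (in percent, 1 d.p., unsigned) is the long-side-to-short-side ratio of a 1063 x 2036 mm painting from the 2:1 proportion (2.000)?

4.2%

Ratio = 2036 / 1063 ≈ 1.9153.
Ideal 2:1 = 2.0000. |1.9153 − 2.0000| / 2.0000 ≈ 4.23% → 4.2%.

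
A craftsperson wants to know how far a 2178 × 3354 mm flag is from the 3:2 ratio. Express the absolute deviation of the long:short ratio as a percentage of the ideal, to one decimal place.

2.7%

Ratio = 3354 / 2178 ≈ 1.5399.
Ideal 3:2 = 1.5000. |1.5399 − 1.5000| / 1.5000 ≈ 2.66% → 2.7%.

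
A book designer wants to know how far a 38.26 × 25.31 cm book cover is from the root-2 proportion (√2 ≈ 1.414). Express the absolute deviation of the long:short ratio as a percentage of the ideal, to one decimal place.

Ratio = 38.26 / 25.31 ≈ 1.5117.
Ideal root-2 ≈ 1.4142. |1.5117 − 1.4142| / 1.4142 ≈ 6.89% → 6.9%.

6.9%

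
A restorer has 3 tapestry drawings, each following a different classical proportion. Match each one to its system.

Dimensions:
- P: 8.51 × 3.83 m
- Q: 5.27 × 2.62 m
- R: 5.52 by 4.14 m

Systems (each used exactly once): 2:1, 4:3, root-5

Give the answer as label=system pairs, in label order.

P=root-5, Q=2:1, R=4:3

Ratios: P ≈ 2.222; Q ≈ 2.011; R ≈ 1.333.
Targets: 2:1 ≈ 2.000; 4:3 ≈ 1.333; root-5 ≈ 2.236.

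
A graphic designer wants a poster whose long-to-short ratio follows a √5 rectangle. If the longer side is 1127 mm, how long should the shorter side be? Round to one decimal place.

504.0 mm

root-5 ≈ 2.23607.
Shorter side = 1127 ÷ 2.23607 ≈ 504.009 → 504.0 mm.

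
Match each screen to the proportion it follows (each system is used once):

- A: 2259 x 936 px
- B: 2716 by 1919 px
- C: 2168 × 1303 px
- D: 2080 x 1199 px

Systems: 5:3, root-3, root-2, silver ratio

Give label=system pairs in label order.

A = 2259/936 ≈ 2.413 → silver ratio (2.414)
B = 2716/1919 ≈ 1.415 → root-2 (1.414)
C = 2168/1303 ≈ 1.664 → 5:3 (1.667)
D = 2080/1199 ≈ 1.735 → root-3 (1.732)

A=silver ratio, B=root-2, C=5:3, D=root-3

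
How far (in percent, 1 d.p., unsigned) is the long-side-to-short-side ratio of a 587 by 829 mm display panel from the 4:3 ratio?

5.9%

Ratio = 829 / 587 ≈ 1.4123.
Ideal 4:3 ≈ 1.3333. |1.4123 − 1.3333| / 1.3333 ≈ 5.93% → 5.9%.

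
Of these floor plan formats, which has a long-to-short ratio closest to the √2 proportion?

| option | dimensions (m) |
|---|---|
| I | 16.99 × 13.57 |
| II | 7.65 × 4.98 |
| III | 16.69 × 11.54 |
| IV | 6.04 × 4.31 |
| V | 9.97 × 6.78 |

IV

Ratios (long/short): I ≈ 1.252; II ≈ 1.536; III ≈ 1.446; IV ≈ 1.401; V ≈ 1.471.
root-2 ≈ 1.414; option IV is nearest (Δ 0.013).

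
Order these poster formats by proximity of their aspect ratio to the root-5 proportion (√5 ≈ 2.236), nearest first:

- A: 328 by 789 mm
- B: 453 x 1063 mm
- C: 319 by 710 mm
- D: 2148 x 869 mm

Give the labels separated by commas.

C, B, A, D

Ratios: A = 789 / 328 ≈ 2.405; B = 1063 / 453 ≈ 2.347; C = 710 / 319 ≈ 2.226; D = 2148 / 869 ≈ 2.472.
|Δ from 2.236|: A 0.169; B 0.111; C 0.010; D 0.236.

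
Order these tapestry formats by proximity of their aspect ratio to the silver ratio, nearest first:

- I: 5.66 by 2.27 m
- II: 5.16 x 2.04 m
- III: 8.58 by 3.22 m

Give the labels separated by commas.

I: 5.66/2.27 ≈ 2.493 → |2.493 − 2.414| = 0.079
II: 5.16/2.04 ≈ 2.529 → |2.529 − 2.414| = 0.115
III: 8.58/3.22 ≈ 2.665 → |2.665 − 2.414| = 0.251

I, II, III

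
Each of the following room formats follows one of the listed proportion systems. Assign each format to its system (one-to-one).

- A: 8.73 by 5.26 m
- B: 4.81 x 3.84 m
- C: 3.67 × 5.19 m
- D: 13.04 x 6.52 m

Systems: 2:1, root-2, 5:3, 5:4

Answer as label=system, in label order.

A = 8.73/5.26 ≈ 1.660 → 5:3 (1.667)
B = 4.81/3.84 ≈ 1.253 → 5:4 (1.250)
C = 5.19/3.67 ≈ 1.414 → root-2 (1.414)
D = 13.04/6.52 ≈ 2.000 → 2:1 (2.000)

A=5:3, B=5:4, C=root-2, D=2:1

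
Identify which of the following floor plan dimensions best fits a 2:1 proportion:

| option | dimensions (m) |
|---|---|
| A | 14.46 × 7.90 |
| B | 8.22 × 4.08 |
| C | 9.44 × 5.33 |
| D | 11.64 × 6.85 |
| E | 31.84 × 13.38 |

B

Target 2:1 ≈ 2.000.
A: 1.830 (Δ0.170)  B: 2.015 (Δ0.015)  C: 1.771 (Δ0.229)  D: 1.699 (Δ0.301)  E: 2.380 (Δ0.380)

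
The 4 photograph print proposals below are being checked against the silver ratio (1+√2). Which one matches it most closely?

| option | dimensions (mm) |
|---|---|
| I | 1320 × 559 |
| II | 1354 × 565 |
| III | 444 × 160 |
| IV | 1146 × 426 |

Ratios (long/short): I ≈ 2.361; II ≈ 2.396; III ≈ 2.775; IV ≈ 2.690.
silver ratio ≈ 2.414; option II is nearest (Δ 0.018).

II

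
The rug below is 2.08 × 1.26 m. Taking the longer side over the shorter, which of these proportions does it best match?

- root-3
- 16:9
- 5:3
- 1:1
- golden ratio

5:3

2.08/1.26 ≈ 1.651. Nearest candidates are 5:3 (1.667, off by 0.016) and golden ratio (1.618, off by 0.033).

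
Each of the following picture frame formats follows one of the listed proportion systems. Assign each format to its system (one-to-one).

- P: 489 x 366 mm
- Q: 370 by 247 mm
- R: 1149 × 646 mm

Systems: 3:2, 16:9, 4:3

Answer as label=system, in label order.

P=4:3, Q=3:2, R=16:9

Ratios: P ≈ 1.336; Q ≈ 1.498; R ≈ 1.779.
Targets: 3:2 ≈ 1.500; 16:9 ≈ 1.778; 4:3 ≈ 1.333.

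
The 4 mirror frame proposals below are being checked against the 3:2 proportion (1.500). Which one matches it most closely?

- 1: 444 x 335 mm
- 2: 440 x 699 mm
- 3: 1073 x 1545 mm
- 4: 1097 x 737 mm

4

Ratios (long/short): 1 ≈ 1.325; 2 ≈ 1.589; 3 ≈ 1.440; 4 ≈ 1.488.
3:2 ≈ 1.500; option 4 is nearest (Δ 0.012).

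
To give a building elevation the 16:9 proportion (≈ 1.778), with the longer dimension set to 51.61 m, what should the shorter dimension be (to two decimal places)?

16:9 ≈ 1.77778.
Shorter side = 51.61 ÷ 1.77778 ≈ 29.0306 → 29.03 m.

29.03 m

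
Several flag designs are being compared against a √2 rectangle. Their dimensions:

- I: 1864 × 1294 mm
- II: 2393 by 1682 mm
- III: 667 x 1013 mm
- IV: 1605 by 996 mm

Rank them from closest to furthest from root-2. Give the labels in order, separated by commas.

Ratios: I = 1864 / 1294 ≈ 1.440; II = 2393 / 1682 ≈ 1.423; III = 1013 / 667 ≈ 1.519; IV = 1605 / 996 ≈ 1.611.
|Δ from 1.414|: I 0.026; II 0.009; III 0.105; IV 0.197.

II, I, III, IV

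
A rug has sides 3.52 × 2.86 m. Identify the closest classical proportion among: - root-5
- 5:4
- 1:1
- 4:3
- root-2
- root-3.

3.52/2.86 ≈ 1.231. Nearest candidates are 5:4 (1.250, off by 0.019) and 4:3 (1.333, off by 0.102).

5:4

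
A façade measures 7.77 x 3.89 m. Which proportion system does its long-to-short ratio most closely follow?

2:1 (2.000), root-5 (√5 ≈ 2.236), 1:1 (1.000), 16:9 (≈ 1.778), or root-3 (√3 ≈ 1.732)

2:1

Ratio = 7.77 / 3.89 ≈ 1.997.
Distances: 2:1 2.000 (Δ 0.003); root-5 2.236 (Δ 0.239); 1:1 1.000 (Δ 0.997); 16:9 1.778 (Δ 0.219); root-3 1.732 (Δ 0.265).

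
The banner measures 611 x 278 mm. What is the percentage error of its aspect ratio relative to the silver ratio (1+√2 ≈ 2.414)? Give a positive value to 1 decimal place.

Ratio = 611 / 278 ≈ 2.1978.
Ideal silver ratio ≈ 2.4142. |2.1978 − 2.4142| / 2.4142 ≈ 8.96% → 9.0%.

9.0%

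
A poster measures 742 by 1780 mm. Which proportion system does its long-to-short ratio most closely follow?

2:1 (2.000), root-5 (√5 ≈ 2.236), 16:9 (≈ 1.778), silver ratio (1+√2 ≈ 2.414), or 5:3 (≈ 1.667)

silver ratio

Ratio = 1780 / 742 ≈ 2.399.
Distances: 2:1 2.000 (Δ 0.399); root-5 2.236 (Δ 0.163); 16:9 1.778 (Δ 0.621); silver ratio 2.414 (Δ 0.015); 5:3 1.667 (Δ 0.732).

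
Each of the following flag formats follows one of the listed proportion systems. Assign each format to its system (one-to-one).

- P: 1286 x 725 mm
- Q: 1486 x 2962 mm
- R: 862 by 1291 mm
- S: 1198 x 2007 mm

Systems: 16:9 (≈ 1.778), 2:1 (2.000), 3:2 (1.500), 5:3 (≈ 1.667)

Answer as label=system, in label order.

P=16:9, Q=2:1, R=3:2, S=5:3

P = 1286/725 ≈ 1.774 → 16:9 (1.778)
Q = 2962/1486 ≈ 1.993 → 2:1 (2.000)
R = 1291/862 ≈ 1.498 → 3:2 (1.500)
S = 2007/1198 ≈ 1.675 → 5:3 (1.667)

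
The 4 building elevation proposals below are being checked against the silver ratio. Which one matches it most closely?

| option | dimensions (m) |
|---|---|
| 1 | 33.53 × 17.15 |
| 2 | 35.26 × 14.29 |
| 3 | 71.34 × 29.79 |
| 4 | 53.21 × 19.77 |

Ratios (long/short): 1 ≈ 1.955; 2 ≈ 2.467; 3 ≈ 2.395; 4 ≈ 2.691.
silver ratio ≈ 2.414; option 3 is nearest (Δ 0.019).

3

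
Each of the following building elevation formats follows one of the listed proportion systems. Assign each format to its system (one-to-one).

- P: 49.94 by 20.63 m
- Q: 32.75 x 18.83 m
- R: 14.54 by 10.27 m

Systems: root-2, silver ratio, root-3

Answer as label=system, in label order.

Ratios: P ≈ 2.421; Q ≈ 1.739; R ≈ 1.416.
Targets: root-2 ≈ 1.414; silver ratio ≈ 2.414; root-3 ≈ 1.732.

P=silver ratio, Q=root-3, R=root-2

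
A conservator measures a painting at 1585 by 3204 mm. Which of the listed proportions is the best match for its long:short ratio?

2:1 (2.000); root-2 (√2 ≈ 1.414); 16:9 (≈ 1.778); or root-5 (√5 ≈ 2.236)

2:1

3204/1585 ≈ 2.021. Nearest candidates are 2:1 (2.000, off by 0.021) and root-5 (2.236, off by 0.215).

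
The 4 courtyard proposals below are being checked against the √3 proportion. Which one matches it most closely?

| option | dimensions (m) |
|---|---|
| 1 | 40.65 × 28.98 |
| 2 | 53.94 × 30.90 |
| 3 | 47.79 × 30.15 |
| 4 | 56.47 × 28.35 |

2

Ratios (long/short): 1 ≈ 1.403; 2 ≈ 1.746; 3 ≈ 1.585; 4 ≈ 1.992.
root-3 ≈ 1.732; option 2 is nearest (Δ 0.014).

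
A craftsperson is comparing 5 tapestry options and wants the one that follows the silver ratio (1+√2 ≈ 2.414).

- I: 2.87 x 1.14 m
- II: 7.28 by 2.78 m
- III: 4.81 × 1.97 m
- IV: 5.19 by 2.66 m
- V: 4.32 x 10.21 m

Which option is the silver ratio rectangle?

Target silver ratio ≈ 2.414.
I: 2.518 (Δ0.104)  II: 2.619 (Δ0.205)  III: 2.442 (Δ0.028)  IV: 1.951 (Δ0.463)  V: 2.363 (Δ0.051)

III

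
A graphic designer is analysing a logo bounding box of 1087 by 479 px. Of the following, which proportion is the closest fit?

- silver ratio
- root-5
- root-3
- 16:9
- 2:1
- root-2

Ratio = 1087 / 479 ≈ 2.269.
Distances: silver ratio 2.414 (Δ 0.145); root-5 2.236 (Δ 0.033); root-3 1.732 (Δ 0.537); 16:9 1.778 (Δ 0.491); 2:1 2.000 (Δ 0.269); root-2 1.414 (Δ 0.855).

root-5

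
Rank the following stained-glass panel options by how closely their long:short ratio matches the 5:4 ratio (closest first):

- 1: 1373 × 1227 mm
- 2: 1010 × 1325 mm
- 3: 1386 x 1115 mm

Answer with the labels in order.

Ratios: 1 = 1373 / 1227 ≈ 1.119; 2 = 1325 / 1010 ≈ 1.312; 3 = 1386 / 1115 ≈ 1.243.
|Δ from 1.250|: 1 0.131; 2 0.062; 3 0.007.

3, 2, 1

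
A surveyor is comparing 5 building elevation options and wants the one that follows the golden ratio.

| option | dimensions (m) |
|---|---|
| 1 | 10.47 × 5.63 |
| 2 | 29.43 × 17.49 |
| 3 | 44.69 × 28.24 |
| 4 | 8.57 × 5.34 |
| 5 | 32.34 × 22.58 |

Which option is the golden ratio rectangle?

4

Ratios (long/short): 1 ≈ 1.860; 2 ≈ 1.683; 3 ≈ 1.583; 4 ≈ 1.605; 5 ≈ 1.432.
golden ratio ≈ 1.618; option 4 is nearest (Δ 0.013).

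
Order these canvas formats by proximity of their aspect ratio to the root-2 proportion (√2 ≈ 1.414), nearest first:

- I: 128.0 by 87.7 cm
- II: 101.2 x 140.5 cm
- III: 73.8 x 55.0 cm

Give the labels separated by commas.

II, I, III

I: 128.0/87.7 ≈ 1.460 → |1.460 − 1.414| = 0.046
II: 140.5/101.2 ≈ 1.388 → |1.388 − 1.414| = 0.026
III: 73.8/55.0 ≈ 1.342 → |1.342 − 1.414| = 0.072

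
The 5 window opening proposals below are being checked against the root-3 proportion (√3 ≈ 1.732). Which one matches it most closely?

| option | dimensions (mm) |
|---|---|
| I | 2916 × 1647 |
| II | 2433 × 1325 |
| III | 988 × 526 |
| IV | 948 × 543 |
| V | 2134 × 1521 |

Target root-3 ≈ 1.732.
I: 1.770 (Δ0.038)  II: 1.836 (Δ0.104)  III: 1.878 (Δ0.146)  IV: 1.746 (Δ0.014)  V: 1.403 (Δ0.329)

IV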